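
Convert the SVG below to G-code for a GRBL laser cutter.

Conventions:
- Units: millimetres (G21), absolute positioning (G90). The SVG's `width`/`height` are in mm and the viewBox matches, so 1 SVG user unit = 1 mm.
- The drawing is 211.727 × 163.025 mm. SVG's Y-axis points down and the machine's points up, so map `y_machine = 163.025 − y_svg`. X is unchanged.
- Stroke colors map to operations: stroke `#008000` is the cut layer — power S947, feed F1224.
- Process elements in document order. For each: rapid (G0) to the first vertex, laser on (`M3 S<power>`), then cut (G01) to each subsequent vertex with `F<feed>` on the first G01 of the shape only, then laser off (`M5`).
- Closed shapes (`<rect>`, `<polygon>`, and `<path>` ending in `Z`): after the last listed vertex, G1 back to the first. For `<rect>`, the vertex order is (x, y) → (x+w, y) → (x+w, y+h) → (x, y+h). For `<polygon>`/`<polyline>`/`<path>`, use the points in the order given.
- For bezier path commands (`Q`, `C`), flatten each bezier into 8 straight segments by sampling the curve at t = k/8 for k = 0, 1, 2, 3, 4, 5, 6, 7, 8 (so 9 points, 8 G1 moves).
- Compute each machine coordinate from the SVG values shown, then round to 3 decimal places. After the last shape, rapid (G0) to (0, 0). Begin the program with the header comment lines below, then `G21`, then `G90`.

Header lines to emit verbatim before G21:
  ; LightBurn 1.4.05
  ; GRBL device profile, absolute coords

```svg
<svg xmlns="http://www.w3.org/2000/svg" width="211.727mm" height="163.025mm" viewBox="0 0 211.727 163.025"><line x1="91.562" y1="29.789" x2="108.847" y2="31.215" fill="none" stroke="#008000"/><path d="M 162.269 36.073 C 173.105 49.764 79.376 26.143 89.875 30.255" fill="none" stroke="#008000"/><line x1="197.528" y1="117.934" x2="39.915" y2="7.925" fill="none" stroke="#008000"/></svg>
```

; LightBurn 1.4.05
; GRBL device profile, absolute coords
G21
G90
G0 X91.562 Y133.236
M3 S947
G01 X108.847 Y131.810 F1224
M5
G0 X162.269 Y126.952
M3 S947
G01 X161.839 Y123.440 F1224
G01 X154.052 Y122.663
G01 X141.357 Y123.861
G01 X126.198 Y126.269
G01 X111.024 Y129.126
G01 X98.281 Y131.670
G01 X90.416 Y133.139
G01 X89.875 Y132.770
M5
G0 X197.528 Y45.091
M3 S947
G01 X39.915 Y155.100 F1224
M5
G0 X0.000 Y0.000

viewBox `0 0 211.727 163.025` with mm width/height → 1 unit = 1 mm. Flip: y_m = 163.025 − y_svg.

**Shape 1** — `<line>` line segment, stroke `#008000` → cut (S947, F1224). Machine vertices: (91.562,133.236) → (108.847,131.810). Open path.

**Shape 2** — `<path>` cubic bezier, stroke `#008000` → cut (S947, F1224). Control points (SVG): P0=(162.269,36.073), P1=(173.105,49.764), P2=(79.376,26.143), P3=(89.875,30.255); sampled at t=k/8. Machine vertices: (162.269,126.952) → (161.839,123.440) → (154.052,122.663) → (141.357,123.861) → (126.198,126.269) → (111.024,129.126) → (98.281,131.670) → (90.416,133.139) → (89.875,132.770). Open path.

**Shape 3** — `<line>` line segment, stroke `#008000` → cut (S947, F1224). Machine vertices: (197.528,45.091) → (39.915,155.100). Open path.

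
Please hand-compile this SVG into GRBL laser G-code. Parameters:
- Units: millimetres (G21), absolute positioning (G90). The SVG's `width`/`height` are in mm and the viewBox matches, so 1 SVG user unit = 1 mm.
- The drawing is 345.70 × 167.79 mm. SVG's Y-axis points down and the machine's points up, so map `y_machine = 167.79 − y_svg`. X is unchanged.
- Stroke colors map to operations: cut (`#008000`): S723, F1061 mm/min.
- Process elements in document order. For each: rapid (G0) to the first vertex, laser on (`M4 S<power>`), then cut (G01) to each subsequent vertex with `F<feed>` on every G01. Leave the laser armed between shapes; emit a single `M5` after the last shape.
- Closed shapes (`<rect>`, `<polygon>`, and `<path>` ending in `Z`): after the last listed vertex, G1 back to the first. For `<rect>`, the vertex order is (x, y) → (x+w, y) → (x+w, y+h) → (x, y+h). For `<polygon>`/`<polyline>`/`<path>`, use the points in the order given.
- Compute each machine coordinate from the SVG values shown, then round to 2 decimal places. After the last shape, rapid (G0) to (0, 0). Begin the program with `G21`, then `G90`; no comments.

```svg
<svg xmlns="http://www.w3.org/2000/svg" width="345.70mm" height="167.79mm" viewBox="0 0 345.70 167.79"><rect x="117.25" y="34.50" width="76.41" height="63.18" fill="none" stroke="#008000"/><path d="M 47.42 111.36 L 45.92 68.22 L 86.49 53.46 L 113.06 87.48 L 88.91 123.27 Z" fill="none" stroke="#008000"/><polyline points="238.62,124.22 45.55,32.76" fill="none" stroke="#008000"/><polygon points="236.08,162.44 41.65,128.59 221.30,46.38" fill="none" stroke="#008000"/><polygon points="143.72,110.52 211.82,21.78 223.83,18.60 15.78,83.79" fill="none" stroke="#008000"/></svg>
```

G21
G90
G0 X117.25 Y133.29
M4 S723
G01 X193.66 Y133.29 F1061
G01 X193.66 Y70.11 F1061
G01 X117.25 Y70.11 F1061
G01 X117.25 Y133.29 F1061
G0 X47.42 Y56.43
M4 S723
G01 X45.92 Y99.57 F1061
G01 X86.49 Y114.33 F1061
G01 X113.06 Y80.31 F1061
G01 X88.91 Y44.52 F1061
G01 X47.42 Y56.43 F1061
G0 X238.62 Y43.57
M4 S723
G01 X45.55 Y135.03 F1061
G0 X236.08 Y5.35
M4 S723
G01 X41.65 Y39.20 F1061
G01 X221.30 Y121.41 F1061
G01 X236.08 Y5.35 F1061
G0 X143.72 Y57.27
M4 S723
G01 X211.82 Y146.01 F1061
G01 X223.83 Y149.19 F1061
G01 X15.78 Y84.00 F1061
G01 X143.72 Y57.27 F1061
M5
G0 X0.00 Y0.00

viewBox `0 0 345.70 167.79` with mm width/height → 1 unit = 1 mm. Flip: y_m = 167.79 − y_svg.

**Shape 1** — `<rect>` rectangle, stroke `#008000` → cut (S723, F1061). Machine vertices: (117.25,133.29) → (193.66,133.29) → (193.66,70.11) → (117.25,70.11) → (117.25,133.29). Closed: final G1 returns to the first vertex.

**Shape 2** — `<path>` regular polygon, stroke `#008000` → cut (S723, F1061). Machine vertices: (47.42,56.43) → (45.92,99.57) → (86.49,114.33) → (113.06,80.31) → (88.91,44.52) → (47.42,56.43). Closed: final G1 returns to the first vertex.

**Shape 3** — `<polyline>` line segment, stroke `#008000` → cut (S723, F1061). Machine vertices: (238.62,43.57) → (45.55,135.03). Open path.

**Shape 4** — `<polygon>` closed polygon, stroke `#008000` → cut (S723, F1061). Machine vertices: (236.08,5.35) → (41.65,39.20) → (221.30,121.41) → (236.08,5.35). Closed: final G1 returns to the first vertex.

**Shape 5** — `<polygon>` closed polygon, stroke `#008000` → cut (S723, F1061). Machine vertices: (143.72,57.27) → (211.82,146.01) → (223.83,149.19) → (15.78,84.00) → (143.72,57.27). Closed: final G1 returns to the first vertex.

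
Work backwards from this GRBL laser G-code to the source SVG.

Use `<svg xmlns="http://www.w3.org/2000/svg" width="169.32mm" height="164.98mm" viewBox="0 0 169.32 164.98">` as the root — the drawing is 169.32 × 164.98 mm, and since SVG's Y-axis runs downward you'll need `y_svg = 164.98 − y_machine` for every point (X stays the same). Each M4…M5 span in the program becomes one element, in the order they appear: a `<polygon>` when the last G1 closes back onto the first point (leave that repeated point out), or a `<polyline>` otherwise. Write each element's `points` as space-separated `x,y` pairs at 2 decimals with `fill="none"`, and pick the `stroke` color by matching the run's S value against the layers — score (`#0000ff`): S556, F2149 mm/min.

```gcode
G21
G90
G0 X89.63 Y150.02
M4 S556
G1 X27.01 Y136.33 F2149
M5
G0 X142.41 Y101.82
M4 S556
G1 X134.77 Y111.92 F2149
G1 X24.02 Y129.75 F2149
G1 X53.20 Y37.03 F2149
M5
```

y_svg = 164.98 − y_m. Every run uses S556, so all elements get stroke `#0000ff` (score).

[1] open run; points: 89.63,14.96 27.01,28.65

[2] open run; points: 142.41,63.16 134.77,53.06 24.02,35.23 53.20,127.95

<svg xmlns="http://www.w3.org/2000/svg" width="169.32mm" height="164.98mm" viewBox="0 0 169.32 164.98">
  <polyline points="89.63,14.96 27.01,28.65" fill="none" stroke="#0000ff"/>
  <polyline points="142.41,63.16 134.77,53.06 24.02,35.23 53.20,127.95" fill="none" stroke="#0000ff"/>
</svg>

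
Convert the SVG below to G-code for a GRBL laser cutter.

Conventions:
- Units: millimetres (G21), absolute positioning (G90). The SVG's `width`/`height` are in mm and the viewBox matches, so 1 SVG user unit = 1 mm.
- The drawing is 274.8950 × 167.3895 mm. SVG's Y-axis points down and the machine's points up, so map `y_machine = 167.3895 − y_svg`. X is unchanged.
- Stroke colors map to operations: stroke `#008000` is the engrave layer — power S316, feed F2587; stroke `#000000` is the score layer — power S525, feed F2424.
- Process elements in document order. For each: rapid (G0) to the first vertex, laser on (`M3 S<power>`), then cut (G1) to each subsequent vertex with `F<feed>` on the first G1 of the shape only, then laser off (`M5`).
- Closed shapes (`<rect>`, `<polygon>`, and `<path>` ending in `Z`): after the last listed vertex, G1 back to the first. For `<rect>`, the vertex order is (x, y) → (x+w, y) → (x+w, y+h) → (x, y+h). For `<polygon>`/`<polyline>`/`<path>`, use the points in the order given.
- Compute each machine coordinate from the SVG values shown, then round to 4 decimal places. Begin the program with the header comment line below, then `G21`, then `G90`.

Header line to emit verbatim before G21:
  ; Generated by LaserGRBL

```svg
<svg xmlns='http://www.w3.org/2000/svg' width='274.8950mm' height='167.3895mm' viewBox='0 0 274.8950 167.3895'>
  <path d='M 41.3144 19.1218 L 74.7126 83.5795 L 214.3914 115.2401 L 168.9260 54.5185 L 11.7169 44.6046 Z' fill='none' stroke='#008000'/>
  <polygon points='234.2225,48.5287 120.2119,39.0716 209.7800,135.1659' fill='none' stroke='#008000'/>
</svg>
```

; Generated by LaserGRBL
G21
G90
G0 X41.3144 Y148.2677
M3 S316
G1 X74.7126 Y83.8100 F2587
G1 X214.3914 Y52.1494
G1 X168.9260 Y112.8710
G1 X11.7169 Y122.7849
G1 X41.3144 Y148.2677
M5
G0 X234.2225 Y118.8608
M3 S316
G1 X120.2119 Y128.3179 F2587
G1 X209.7800 Y32.2236
G1 X234.2225 Y118.8608
M5

viewBox `0 0 274.8950 167.3895` with mm width/height → 1 unit = 1 mm. Flip: y_m = 167.3895 − y_svg.

**Shape 1** — `<path>` closed polygon, stroke `#008000` → engrave (S316, F2587). Machine vertices: (41.3144,148.2677) → (74.7126,83.8100) → (214.3914,52.1494) → (168.9260,112.8710) → (11.7169,122.7849) → (41.3144,148.2677). Closed: final G1 returns to the first vertex.

**Shape 2** — `<polygon>` closed polygon, stroke `#008000` → engrave (S316, F2587). Machine vertices: (234.2225,118.8608) → (120.2119,128.3179) → (209.7800,32.2236) → (234.2225,118.8608). Closed: final G1 returns to the first vertex.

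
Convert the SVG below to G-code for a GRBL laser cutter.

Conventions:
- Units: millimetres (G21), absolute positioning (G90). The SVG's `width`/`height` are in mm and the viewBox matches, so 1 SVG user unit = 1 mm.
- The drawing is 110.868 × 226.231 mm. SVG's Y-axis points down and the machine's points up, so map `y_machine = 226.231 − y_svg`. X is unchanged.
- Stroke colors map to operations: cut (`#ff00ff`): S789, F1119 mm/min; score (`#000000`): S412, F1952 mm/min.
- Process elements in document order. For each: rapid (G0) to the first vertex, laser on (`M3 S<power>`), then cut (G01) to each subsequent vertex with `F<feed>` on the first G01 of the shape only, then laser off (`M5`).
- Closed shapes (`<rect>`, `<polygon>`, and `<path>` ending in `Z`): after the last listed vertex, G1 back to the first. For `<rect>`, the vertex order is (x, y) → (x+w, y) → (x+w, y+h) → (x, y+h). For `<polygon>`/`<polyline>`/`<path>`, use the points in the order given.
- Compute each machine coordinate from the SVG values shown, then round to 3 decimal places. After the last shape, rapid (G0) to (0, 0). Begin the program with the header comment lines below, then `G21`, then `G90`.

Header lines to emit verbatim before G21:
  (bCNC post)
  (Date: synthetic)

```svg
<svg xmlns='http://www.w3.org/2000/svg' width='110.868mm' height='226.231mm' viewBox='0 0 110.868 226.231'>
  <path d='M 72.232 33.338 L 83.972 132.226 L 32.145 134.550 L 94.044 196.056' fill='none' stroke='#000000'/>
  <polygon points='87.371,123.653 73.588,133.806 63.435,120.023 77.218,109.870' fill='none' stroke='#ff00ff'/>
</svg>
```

(bCNC post)
(Date: synthetic)
G21
G90
G0 X72.232 Y192.893
M3 S412
G01 X83.972 Y94.005 F1952
G01 X32.145 Y91.681
G01 X94.044 Y30.175
M5
G0 X87.371 Y102.578
M3 S789
G01 X73.588 Y92.425 F1119
G01 X63.435 Y106.208
G01 X77.218 Y116.361
G01 X87.371 Y102.578
M5
G0 X0.000 Y0.000

1 u = 1 mm; y_m = 226.231 − y.

[1] `<path>` open polyline, #000000→score S412 F1952: (72.232,192.893) → (83.972,94.005) → (32.145,91.681) → (94.044,30.175)

[2] `<polygon>` regular polygon, #ff00ff→cut S789 F1119: (87.371,102.578) → (73.588,92.425) → (63.435,106.208) → (77.218,116.361) → (87.371,102.578) (closed)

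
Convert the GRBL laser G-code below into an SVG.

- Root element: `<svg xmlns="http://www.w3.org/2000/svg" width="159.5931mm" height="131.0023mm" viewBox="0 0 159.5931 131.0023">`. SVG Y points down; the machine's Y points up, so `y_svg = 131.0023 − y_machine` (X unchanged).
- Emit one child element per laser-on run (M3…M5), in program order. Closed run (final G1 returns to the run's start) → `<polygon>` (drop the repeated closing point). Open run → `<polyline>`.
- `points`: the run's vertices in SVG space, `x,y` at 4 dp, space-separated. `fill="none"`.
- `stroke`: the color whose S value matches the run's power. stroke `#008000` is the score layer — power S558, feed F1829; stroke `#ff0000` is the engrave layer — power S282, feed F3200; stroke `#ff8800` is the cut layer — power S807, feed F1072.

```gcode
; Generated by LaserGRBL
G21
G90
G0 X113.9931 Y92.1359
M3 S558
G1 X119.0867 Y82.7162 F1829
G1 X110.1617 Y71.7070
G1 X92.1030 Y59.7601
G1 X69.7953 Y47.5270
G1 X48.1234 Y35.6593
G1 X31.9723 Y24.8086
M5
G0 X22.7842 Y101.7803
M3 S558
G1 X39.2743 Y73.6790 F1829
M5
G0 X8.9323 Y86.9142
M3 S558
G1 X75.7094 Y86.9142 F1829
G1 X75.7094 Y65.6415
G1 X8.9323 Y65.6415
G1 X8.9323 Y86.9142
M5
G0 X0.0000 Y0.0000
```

y_svg = 131.0023 − y_m. Every run uses S558, so all elements get stroke `#008000` (score).

[1] open run; points: 113.9931,38.8664 119.0867,48.2861 110.1617,59.2953 92.1030,71.2422 69.7953,83.4753 48.1234,95.3430 31.9723,106.1937

[2] open run; points: 22.7842,29.2220 39.2743,57.3233

[3] closed run; points: 8.9323,44.0881 75.7094,44.0881 75.7094,65.3608 8.9323,65.3608

<svg xmlns="http://www.w3.org/2000/svg" width="159.5931mm" height="131.0023mm" viewBox="0 0 159.5931 131.0023">
  <polyline points="113.9931,38.8664 119.0867,48.2861 110.1617,59.2953 92.1030,71.2422 69.7953,83.4753 48.1234,95.3430 31.9723,106.1937" fill="none" stroke="#008000"/>
  <polyline points="22.7842,29.2220 39.2743,57.3233" fill="none" stroke="#008000"/>
  <polygon points="8.9323,44.0881 75.7094,44.0881 75.7094,65.3608 8.9323,65.3608" fill="none" stroke="#008000"/>
</svg>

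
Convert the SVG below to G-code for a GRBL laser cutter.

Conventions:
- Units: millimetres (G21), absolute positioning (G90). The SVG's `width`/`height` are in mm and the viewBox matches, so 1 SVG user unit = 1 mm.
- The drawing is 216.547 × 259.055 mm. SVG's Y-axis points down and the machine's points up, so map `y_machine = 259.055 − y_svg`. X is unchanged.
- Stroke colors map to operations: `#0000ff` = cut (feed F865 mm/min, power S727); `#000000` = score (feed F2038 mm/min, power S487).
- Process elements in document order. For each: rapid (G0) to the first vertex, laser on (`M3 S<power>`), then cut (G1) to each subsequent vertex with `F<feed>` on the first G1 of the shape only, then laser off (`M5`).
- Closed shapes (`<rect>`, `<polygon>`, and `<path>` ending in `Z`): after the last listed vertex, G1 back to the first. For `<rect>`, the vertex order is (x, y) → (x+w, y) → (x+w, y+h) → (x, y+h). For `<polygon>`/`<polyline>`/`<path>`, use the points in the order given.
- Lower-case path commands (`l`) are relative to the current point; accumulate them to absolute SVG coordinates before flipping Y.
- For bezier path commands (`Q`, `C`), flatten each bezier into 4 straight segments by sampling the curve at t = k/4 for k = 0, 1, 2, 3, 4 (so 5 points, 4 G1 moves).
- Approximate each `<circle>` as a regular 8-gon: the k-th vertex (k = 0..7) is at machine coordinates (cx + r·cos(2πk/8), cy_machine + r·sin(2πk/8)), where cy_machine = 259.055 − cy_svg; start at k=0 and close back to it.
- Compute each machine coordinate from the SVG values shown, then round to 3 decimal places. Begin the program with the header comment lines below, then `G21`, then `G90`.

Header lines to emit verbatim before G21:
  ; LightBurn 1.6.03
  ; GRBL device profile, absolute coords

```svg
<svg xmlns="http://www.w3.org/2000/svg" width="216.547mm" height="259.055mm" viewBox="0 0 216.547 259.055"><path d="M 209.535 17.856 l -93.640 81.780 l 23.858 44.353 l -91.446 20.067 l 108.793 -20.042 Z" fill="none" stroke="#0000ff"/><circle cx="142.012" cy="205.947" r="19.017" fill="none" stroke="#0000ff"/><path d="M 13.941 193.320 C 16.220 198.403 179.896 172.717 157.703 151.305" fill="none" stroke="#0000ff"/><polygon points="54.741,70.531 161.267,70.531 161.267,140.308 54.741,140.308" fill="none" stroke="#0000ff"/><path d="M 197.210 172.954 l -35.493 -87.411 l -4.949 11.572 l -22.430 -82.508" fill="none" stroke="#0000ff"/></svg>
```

Since the viewBox matches the mm dimensions, user units are millimetres directly. The only transform is the Y-flip y_m = 259.055 − y_svg.

Shape 1 is a closed polygon drawn with `<path>`. Its stroke #0000ff means cut at S727, F865. After flipping Y the toolpath is (209.535,241.199) → (115.895,159.419) → (139.753,115.066) → (48.307,94.999) → (157.100,115.041) → (209.535,241.199), returning to the start.

Shape 2 is a circle drawn with `<circle>`. Its stroke #0000ff means cut at S727, F865. After flipping Y the toolpath is (161.029,53.108) → (155.459,66.555) → (142.012,72.125) → (128.565,66.555) → (122.995,53.108) → (128.565,39.661) → (142.012,34.091) → (155.459,39.661) → (161.029,53.108), returning to the start.

Shape 3 is a cubic bezier drawn with `<path>`. Its stroke #0000ff means cut at S727, F865. After flipping Y the toolpath is (13.941,65.735) → (40.486,67.144) → (94.999,76.807) → (144.923,91.437) → (157.703,107.750).

Shape 4 is a rectangle drawn with `<polygon>`. Its stroke #0000ff means cut at S727, F865. After flipping Y the toolpath is (54.741,188.524) → (161.267,188.524) → (161.267,118.747) → (54.741,118.747) → (54.741,188.524), returning to the start.

Shape 5 is a open polyline drawn with `<path>`. Its stroke #0000ff means cut at S727, F865. After flipping Y the toolpath is (197.210,86.101) → (161.717,173.512) → (156.768,161.940) → (134.338,244.448).

; LightBurn 1.6.03
; GRBL device profile, absolute coords
G21
G90
G0 X209.535 Y241.199
M3 S727
G1 X115.895 Y159.419 F865
G1 X139.753 Y115.066
G1 X48.307 Y94.999
G1 X157.100 Y115.041
G1 X209.535 Y241.199
M5
G0 X161.029 Y53.108
M3 S727
G1 X155.459 Y66.555 F865
G1 X142.012 Y72.125
G1 X128.565 Y66.555
G1 X122.995 Y53.108
G1 X128.565 Y39.661
G1 X142.012 Y34.091
G1 X155.459 Y39.661
G1 X161.029 Y53.108
M5
G0 X13.941 Y65.735
M3 S727
G1 X40.486 Y67.144 F865
G1 X94.999 Y76.807
G1 X144.923 Y91.437
G1 X157.703 Y107.750
M5
G0 X54.741 Y188.524
M3 S727
G1 X161.267 Y188.524 F865
G1 X161.267 Y118.747
G1 X54.741 Y118.747
G1 X54.741 Y188.524
M5
G0 X197.210 Y86.101
M3 S727
G1 X161.717 Y173.512 F865
G1 X156.768 Y161.940
G1 X134.338 Y244.448
M5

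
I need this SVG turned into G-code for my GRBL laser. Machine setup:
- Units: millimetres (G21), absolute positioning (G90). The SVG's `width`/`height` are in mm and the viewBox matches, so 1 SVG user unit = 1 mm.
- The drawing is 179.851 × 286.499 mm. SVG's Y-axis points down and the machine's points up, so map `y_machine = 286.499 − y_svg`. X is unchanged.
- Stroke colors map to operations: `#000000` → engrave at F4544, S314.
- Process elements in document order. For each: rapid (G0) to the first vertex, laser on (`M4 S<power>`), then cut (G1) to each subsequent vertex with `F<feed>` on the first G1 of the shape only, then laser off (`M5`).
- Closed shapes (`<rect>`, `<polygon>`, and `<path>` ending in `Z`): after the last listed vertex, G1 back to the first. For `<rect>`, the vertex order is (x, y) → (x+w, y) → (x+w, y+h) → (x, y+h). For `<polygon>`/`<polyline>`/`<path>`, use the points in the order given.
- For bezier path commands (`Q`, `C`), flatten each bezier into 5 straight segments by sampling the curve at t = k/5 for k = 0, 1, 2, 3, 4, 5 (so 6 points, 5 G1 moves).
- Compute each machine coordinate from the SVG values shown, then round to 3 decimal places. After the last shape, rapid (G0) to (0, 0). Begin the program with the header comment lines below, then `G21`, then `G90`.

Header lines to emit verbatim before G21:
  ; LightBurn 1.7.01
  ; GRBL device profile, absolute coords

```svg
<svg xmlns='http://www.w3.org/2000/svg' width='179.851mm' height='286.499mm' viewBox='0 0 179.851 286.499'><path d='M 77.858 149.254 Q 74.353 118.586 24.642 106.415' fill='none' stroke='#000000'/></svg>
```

viewBox `0 0 179.851 286.499` with mm width/height → 1 unit = 1 mm. Flip: y_m = 286.499 − y_svg.

**Shape 1** — `<path>` quadratic bezier, stroke `#000000` → engrave (S314, F4544). Control points (SVG): P0=(77.858,149.254), P1=(74.353,118.586), P2=(24.642,106.415); sampled at t=k/5. Machine vertices: (77.858,137.245) → (74.608,148.772) → (67.661,158.820) → (57.018,167.388) → (42.678,174.476) → (24.642,180.084). Open path.

; LightBurn 1.7.01
; GRBL device profile, absolute coords
G21
G90
G0 X77.858 Y137.245
M4 S314
G1 X74.608 Y148.772 F4544
G1 X67.661 Y158.820
G1 X57.018 Y167.388
G1 X42.678 Y174.476
G1 X24.642 Y180.084
M5
G0 X0.000 Y0.000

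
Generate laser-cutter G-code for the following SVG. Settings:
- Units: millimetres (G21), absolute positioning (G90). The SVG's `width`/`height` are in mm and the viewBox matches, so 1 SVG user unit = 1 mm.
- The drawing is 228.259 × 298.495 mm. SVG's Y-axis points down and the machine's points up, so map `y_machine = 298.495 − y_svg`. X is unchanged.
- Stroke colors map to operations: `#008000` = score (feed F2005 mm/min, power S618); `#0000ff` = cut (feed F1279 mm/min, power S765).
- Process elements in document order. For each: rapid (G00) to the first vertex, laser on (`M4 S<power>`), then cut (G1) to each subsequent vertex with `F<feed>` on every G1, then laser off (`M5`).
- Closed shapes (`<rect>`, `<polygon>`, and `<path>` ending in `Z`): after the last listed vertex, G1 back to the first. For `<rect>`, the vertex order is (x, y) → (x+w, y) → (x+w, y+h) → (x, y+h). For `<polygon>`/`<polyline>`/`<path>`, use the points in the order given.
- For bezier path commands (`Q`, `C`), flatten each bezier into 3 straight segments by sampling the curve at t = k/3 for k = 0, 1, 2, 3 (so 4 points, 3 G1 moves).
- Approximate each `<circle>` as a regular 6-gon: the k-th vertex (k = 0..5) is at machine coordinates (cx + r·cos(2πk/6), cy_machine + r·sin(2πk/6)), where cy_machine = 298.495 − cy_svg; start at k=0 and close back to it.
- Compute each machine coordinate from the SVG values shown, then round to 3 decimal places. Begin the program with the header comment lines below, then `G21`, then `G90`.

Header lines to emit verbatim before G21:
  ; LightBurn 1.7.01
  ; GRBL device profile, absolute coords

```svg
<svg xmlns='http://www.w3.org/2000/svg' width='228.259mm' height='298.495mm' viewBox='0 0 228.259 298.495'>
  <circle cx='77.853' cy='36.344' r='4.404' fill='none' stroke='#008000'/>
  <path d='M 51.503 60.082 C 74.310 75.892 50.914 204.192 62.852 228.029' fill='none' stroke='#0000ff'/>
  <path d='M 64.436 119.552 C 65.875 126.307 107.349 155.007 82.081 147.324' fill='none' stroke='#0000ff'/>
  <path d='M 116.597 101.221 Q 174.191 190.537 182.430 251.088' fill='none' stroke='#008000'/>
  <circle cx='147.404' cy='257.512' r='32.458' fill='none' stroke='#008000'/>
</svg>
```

1 u = 1 mm; y_m = 298.495 − y.

[1] `<circle>` circle, #008000→score S618 F2005: (82.257,262.151) → (80.055,265.965) → (75.651,265.965) → (73.449,262.151) → (75.651,258.337) → (80.055,258.337) → (82.257,262.151) (closed)

[2] `<path>` cubic bezier, #0000ff→cut S765 F1279: (51.503,238.413) → (61.929,193.142) → (59.672,121.089) → (62.852,70.466)

[3] `<path>` cubic bezier, #0000ff→cut S765 F1279: (64.436,178.943) → (75.265,167.033) → (89.056,153.455) → (82.081,151.171)

[4] `<path>` quadratic bezier, #008000→score S618 F2005: (116.597,197.274) → (149.509,140.926) → (171.453,90.970) → (182.430,47.407)

[5] `<circle>` circle, #008000→score S618 F2005: (179.862,40.983) → (163.633,69.092) → (131.175,69.092) → (114.946,40.983) → (131.175,12.874) → (163.633,12.874) → (179.862,40.983) (closed)

; LightBurn 1.7.01
; GRBL device profile, absolute coords
G21
G90
G00 X82.257 Y262.151
M4 S618
G1 X80.055 Y265.965 F2005
G1 X75.651 Y265.965 F2005
G1 X73.449 Y262.151 F2005
G1 X75.651 Y258.337 F2005
G1 X80.055 Y258.337 F2005
G1 X82.257 Y262.151 F2005
M5
G00 X51.503 Y238.413
M4 S765
G1 X61.929 Y193.142 F1279
G1 X59.672 Y121.089 F1279
G1 X62.852 Y70.466 F1279
M5
G00 X64.436 Y178.943
M4 S765
G1 X75.265 Y167.033 F1279
G1 X89.056 Y153.455 F1279
G1 X82.081 Y151.171 F1279
M5
G00 X116.597 Y197.274
M4 S618
G1 X149.509 Y140.926 F2005
G1 X171.453 Y90.970 F2005
G1 X182.430 Y47.407 F2005
M5
G00 X179.862 Y40.983
M4 S618
G1 X163.633 Y69.092 F2005
G1 X131.175 Y69.092 F2005
G1 X114.946 Y40.983 F2005
G1 X131.175 Y12.874 F2005
G1 X163.633 Y12.874 F2005
G1 X179.862 Y40.983 F2005
M5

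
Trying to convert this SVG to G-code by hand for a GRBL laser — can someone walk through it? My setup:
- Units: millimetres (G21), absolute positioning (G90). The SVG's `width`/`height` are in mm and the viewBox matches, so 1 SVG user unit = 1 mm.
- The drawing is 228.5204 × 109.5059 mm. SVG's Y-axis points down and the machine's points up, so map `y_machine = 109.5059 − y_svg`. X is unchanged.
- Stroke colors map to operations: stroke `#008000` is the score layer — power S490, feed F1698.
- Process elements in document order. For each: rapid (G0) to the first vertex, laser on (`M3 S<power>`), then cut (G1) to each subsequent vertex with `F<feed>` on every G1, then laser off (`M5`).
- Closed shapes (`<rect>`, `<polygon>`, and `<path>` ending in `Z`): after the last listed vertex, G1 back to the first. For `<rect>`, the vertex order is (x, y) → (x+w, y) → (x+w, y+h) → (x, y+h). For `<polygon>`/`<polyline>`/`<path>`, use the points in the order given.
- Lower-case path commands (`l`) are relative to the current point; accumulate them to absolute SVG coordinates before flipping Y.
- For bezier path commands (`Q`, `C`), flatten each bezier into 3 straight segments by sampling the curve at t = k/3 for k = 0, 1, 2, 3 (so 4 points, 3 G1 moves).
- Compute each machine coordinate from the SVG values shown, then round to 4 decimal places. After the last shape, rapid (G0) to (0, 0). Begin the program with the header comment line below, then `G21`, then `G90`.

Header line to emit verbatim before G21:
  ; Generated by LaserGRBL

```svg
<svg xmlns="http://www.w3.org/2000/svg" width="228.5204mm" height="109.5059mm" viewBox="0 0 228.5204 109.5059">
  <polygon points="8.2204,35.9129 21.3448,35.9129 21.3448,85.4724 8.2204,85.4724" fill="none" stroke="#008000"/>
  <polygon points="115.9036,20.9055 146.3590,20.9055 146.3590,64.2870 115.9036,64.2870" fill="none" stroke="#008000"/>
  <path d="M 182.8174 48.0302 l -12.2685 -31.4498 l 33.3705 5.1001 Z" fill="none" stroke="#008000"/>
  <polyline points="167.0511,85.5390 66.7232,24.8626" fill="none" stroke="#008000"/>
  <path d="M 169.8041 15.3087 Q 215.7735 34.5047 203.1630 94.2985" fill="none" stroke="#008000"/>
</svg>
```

viewBox `0 0 228.5204 109.5059` with mm width/height → 1 unit = 1 mm. Flip: y_m = 109.5059 − y_svg.

**Shape 1** — `<polygon>` rectangle, stroke `#008000` → score (S490, F1698). Machine vertices: (8.2204,73.5930) → (21.3448,73.5930) → (21.3448,24.0335) → (8.2204,24.0335) → (8.2204,73.5930). Closed: final G1 returns to the first vertex.

**Shape 2** — `<polygon>` rectangle, stroke `#008000` → score (S490, F1698). Machine vertices: (115.9036,88.6004) → (146.3590,88.6004) → (146.3590,45.2189) → (115.9036,45.2189) → (115.9036,88.6004). Closed: final G1 returns to the first vertex.

**Shape 3** — `<path>` regular polygon, stroke `#008000` → score (S490, F1698). Machine vertices: (182.8174,61.4757) → (170.5489,92.9255) → (203.9194,87.8254) → (182.8174,61.4757). Closed: final G1 returns to the first vertex.

**Shape 4** — `<polyline>` line segment, stroke `#008000` → score (S490, F1698). Machine vertices: (167.0511,23.9669) → (66.7232,84.6433). Open path.

**Shape 5** — `<path>` quadratic bezier, stroke `#008000` → score (S490, F1698). Control points (SVG): P0=(169.8041,15.3087), P1=(215.7735,34.5047), P2=(203.1630,94.2985); sampled at t=k/3. Machine vertices: (169.8041,94.1972) → (193.9415,76.8890) → (205.0611,50.5591) → (203.1630,15.2074). Open path.

; Generated by LaserGRBL
G21
G90
G0 X8.2204 Y73.5930
M3 S490
G1 X21.3448 Y73.5930 F1698
G1 X21.3448 Y24.0335 F1698
G1 X8.2204 Y24.0335 F1698
G1 X8.2204 Y73.5930 F1698
M5
G0 X115.9036 Y88.6004
M3 S490
G1 X146.3590 Y88.6004 F1698
G1 X146.3590 Y45.2189 F1698
G1 X115.9036 Y45.2189 F1698
G1 X115.9036 Y88.6004 F1698
M5
G0 X182.8174 Y61.4757
M3 S490
G1 X170.5489 Y92.9255 F1698
G1 X203.9194 Y87.8254 F1698
G1 X182.8174 Y61.4757 F1698
M5
G0 X167.0511 Y23.9669
M3 S490
G1 X66.7232 Y84.6433 F1698
M5
G0 X169.8041 Y94.1972
M3 S490
G1 X193.9415 Y76.8890 F1698
G1 X205.0611 Y50.5591 F1698
G1 X203.1630 Y15.2074 F1698
M5
G0 X0.0000 Y0.0000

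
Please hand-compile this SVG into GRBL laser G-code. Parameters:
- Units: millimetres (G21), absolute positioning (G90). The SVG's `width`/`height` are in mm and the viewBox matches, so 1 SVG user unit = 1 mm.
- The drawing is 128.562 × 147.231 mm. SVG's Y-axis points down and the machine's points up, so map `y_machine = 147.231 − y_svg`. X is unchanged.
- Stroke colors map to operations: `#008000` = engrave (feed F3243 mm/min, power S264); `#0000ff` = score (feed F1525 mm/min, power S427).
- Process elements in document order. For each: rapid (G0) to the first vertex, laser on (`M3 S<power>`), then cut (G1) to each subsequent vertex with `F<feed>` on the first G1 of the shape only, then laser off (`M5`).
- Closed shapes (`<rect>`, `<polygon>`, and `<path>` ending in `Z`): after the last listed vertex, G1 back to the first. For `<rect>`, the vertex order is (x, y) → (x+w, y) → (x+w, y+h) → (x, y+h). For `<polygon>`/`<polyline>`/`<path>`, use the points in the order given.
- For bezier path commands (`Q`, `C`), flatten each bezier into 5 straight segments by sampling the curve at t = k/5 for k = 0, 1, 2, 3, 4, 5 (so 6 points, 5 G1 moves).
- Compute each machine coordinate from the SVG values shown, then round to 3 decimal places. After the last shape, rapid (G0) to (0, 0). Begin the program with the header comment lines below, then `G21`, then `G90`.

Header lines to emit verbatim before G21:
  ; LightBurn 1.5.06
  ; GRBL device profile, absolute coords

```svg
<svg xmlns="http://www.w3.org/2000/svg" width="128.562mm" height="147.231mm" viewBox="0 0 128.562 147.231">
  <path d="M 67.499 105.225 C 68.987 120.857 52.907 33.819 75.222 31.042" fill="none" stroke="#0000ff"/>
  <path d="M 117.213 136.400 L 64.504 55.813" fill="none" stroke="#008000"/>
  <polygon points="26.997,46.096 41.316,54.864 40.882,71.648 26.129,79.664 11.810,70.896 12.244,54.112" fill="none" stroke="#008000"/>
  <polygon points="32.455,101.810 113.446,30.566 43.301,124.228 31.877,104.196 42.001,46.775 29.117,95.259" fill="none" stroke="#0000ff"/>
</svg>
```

1 u = 1 mm; y_m = 147.231 − y.

[1] `<path>` cubic bezier, #0000ff→score S427 F1525: (67.499,42.006) → (66.731,43.452) → (64.434,60.566) → (63.292,84.375) → (65.993,105.907) → (75.222,116.189)

[2] `<path>` line segment, #008000→engrave S264 F3243: (117.213,10.831) → (64.504,91.418)

[3] `<polygon>` regular polygon, #008000→engrave S264 F3243: (26.997,101.135) → (41.316,92.367) → (40.882,75.583) → (26.129,67.567) → (11.810,76.335) → (12.244,93.119) → (26.997,101.135) (closed)

[4] `<polygon>` closed polygon, #0000ff→score S427 F1525: (32.455,45.421) → (113.446,116.665) → (43.301,23.003) → (31.877,43.035) → (42.001,100.456) → (29.117,51.972) → (32.455,45.421) (closed)

; LightBurn 1.5.06
; GRBL device profile, absolute coords
G21
G90
G0 X67.499 Y42.006
M3 S427
G1 X66.731 Y43.452 F1525
G1 X64.434 Y60.566
G1 X63.292 Y84.375
G1 X65.993 Y105.907
G1 X75.222 Y116.189
M5
G0 X117.213 Y10.831
M3 S264
G1 X64.504 Y91.418 F3243
M5
G0 X26.997 Y101.135
M3 S264
G1 X41.316 Y92.367 F3243
G1 X40.882 Y75.583
G1 X26.129 Y67.567
G1 X11.810 Y76.335
G1 X12.244 Y93.119
G1 X26.997 Y101.135
M5
G0 X32.455 Y45.421
M3 S427
G1 X113.446 Y116.665 F1525
G1 X43.301 Y23.003
G1 X31.877 Y43.035
G1 X42.001 Y100.456
G1 X29.117 Y51.972
G1 X32.455 Y45.421
M5
G0 X0.000 Y0.000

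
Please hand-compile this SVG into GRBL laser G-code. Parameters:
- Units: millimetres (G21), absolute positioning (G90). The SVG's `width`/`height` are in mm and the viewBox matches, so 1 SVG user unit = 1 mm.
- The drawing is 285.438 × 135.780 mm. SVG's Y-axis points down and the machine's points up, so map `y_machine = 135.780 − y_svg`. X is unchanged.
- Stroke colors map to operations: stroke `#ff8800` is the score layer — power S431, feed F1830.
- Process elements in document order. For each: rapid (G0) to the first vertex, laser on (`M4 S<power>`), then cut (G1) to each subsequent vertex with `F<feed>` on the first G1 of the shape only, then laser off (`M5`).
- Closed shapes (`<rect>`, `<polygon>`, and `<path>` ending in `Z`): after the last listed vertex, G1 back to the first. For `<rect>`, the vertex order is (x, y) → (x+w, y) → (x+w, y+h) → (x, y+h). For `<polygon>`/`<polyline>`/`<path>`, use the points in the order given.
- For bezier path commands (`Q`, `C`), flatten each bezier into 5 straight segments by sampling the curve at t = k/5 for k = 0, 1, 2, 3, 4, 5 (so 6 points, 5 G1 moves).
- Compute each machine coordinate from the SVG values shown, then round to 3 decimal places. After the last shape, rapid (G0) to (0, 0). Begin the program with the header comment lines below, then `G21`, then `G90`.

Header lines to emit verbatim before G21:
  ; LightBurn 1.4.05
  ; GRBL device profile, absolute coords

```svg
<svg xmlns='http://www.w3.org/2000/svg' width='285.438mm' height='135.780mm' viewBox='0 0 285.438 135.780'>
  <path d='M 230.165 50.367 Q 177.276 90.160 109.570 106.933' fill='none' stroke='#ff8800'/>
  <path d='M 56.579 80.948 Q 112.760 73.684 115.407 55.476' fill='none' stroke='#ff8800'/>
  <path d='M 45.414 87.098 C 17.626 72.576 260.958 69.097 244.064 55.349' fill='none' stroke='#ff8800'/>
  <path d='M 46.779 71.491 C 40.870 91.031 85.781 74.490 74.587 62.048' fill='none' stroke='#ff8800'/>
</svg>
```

; LightBurn 1.4.05
; GRBL device profile, absolute coords
G21
G90
G0 X230.165 Y85.413
M4 S431
G1 X208.417 Y70.417 F1830
G1 X185.483 Y57.262
G1 X161.364 Y45.949
G1 X136.060 Y36.477
G1 X109.570 Y28.847
M5
G0 X56.579 Y54.832
M4 S431
G1 X76.910 Y58.175 F1830
G1 X92.958 Y62.394
G1 X104.724 Y67.489
G1 X112.207 Y73.459
G1 X115.407 Y80.304
M5
G0 X45.414 Y48.682
M4 S431
G1 X57.025 Y56.241 F1830
G1 X108.200 Y62.172
G1 X173.434 Y67.499
G1 X227.224 Y73.244
G1 X244.064 Y80.431
M5
G0 X46.779 Y64.289
M4 S431
G1 X48.477 Y56.573 F1830
G1 X57.239 Y55.588
G1 X67.933 Y59.406
G1 X75.426 Y66.096
G1 X74.587 Y73.732
M5
G0 X0.000 Y0.000

viewBox `0 0 285.438 135.780` with mm width/height → 1 unit = 1 mm. Flip: y_m = 135.780 − y_svg.

**Shape 1** — `<path>` quadratic bezier, stroke `#ff8800` → score (S431, F1830). Control points (SVG): P0=(230.165,50.367), P1=(177.276,90.160), P2=(109.570,106.933); sampled at t=k/5. Machine vertices: (230.165,85.413) → (208.417,70.417) → (185.483,57.262) → (161.364,45.949) → (136.060,36.477) → (109.570,28.847). Open path.

**Shape 2** — `<path>` quadratic bezier, stroke `#ff8800` → score (S431, F1830). Control points (SVG): P0=(56.579,80.948), P1=(112.760,73.684), P2=(115.407,55.476); sampled at t=k/5. Machine vertices: (56.579,54.832) → (76.910,58.175) → (92.958,62.394) → (104.724,67.489) → (112.207,73.459) → (115.407,80.304). Open path.

**Shape 3** — `<path>` cubic bezier, stroke `#ff8800` → score (S431, F1830). Control points (SVG): P0=(45.414,87.098), P1=(17.626,72.576), P2=(260.958,69.097), P3=(244.064,55.349); sampled at t=k/5. Machine vertices: (45.414,48.682) → (57.025,56.241) → (108.200,62.172) → (173.434,67.499) → (227.224,73.244) → (244.064,80.431). Open path.

**Shape 4** — `<path>` cubic bezier, stroke `#ff8800` → score (S431, F1830). Control points (SVG): P0=(46.779,71.491), P1=(40.870,91.031), P2=(85.781,74.490), P3=(74.587,62.048); sampled at t=k/5. Machine vertices: (46.779,64.289) → (48.477,56.573) → (57.239,55.588) → (67.933,59.406) → (75.426,66.096) → (74.587,73.732). Open path.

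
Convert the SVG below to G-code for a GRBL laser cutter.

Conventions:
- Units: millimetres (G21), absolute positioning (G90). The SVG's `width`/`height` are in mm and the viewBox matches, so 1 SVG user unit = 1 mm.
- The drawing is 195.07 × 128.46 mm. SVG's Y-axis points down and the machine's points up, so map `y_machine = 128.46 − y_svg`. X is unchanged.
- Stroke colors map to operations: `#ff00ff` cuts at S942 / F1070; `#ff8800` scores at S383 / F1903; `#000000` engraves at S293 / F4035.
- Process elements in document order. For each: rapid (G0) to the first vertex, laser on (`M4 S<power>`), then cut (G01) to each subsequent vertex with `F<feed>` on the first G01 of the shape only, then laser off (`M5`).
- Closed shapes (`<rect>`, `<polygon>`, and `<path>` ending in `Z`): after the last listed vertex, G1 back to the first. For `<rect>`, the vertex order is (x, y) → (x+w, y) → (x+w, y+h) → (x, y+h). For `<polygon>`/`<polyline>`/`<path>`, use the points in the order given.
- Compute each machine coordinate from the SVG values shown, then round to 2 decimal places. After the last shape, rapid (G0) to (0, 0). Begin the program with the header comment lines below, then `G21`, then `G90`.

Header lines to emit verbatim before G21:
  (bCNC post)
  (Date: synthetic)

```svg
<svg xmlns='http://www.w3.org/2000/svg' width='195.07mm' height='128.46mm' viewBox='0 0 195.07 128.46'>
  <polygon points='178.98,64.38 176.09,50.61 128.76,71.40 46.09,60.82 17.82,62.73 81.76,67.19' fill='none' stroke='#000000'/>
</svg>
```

1 u = 1 mm; y_m = 128.46 − y.

[1] `<polygon>` closed polygon, #000000→engrave S293 F4035: (178.98,64.08) → (176.09,77.85) → (128.76,57.06) → (46.09,67.64) → (17.82,65.73) → (81.76,61.27) → (178.98,64.08) (closed)

(bCNC post)
(Date: synthetic)
G21
G90
G0 X178.98 Y64.08
M4 S293
G01 X176.09 Y77.85 F4035
G01 X128.76 Y57.06
G01 X46.09 Y67.64
G01 X17.82 Y65.73
G01 X81.76 Y61.27
G01 X178.98 Y64.08
M5
G0 X0.00 Y0.00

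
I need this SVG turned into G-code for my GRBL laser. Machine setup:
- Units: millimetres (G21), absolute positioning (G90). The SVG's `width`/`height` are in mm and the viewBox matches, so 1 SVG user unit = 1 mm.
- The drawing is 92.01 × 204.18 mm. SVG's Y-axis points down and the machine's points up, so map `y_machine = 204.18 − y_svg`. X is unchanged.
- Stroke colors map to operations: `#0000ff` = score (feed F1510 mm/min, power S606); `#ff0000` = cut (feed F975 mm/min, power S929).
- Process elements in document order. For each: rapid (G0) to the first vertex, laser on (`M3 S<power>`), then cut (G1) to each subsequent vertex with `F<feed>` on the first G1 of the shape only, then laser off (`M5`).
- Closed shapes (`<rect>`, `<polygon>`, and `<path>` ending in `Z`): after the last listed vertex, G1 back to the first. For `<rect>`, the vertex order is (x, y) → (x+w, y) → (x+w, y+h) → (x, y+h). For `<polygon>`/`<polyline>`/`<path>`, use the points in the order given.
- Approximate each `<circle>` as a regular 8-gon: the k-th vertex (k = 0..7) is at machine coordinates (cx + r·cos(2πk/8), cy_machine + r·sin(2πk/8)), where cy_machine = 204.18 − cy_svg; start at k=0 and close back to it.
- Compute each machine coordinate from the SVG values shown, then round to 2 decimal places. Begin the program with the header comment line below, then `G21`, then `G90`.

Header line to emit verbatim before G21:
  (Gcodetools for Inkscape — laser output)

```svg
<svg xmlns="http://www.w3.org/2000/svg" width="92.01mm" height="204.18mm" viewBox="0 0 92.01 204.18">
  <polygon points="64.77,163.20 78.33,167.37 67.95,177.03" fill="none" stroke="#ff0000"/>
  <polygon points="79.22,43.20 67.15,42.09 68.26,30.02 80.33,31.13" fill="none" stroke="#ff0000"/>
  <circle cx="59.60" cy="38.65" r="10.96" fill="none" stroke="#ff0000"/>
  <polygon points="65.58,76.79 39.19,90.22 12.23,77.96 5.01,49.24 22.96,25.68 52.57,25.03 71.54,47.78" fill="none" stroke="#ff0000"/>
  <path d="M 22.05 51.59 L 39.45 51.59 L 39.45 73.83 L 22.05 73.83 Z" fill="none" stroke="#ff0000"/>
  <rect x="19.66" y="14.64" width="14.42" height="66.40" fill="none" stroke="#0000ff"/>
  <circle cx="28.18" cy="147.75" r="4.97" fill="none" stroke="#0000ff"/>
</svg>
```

(Gcodetools for Inkscape — laser output)
G21
G90
G0 X64.77 Y40.98
M3 S929
G1 X78.33 Y36.81 F975
G1 X67.95 Y27.15
G1 X64.77 Y40.98
M5
G0 X79.22 Y160.98
M3 S929
G1 X67.15 Y162.09 F975
G1 X68.26 Y174.16
G1 X80.33 Y173.05
G1 X79.22 Y160.98
M5
G0 X70.56 Y165.53
M3 S929
G1 X67.35 Y173.28 F975
G1 X59.60 Y176.49
G1 X51.85 Y173.28
G1 X48.64 Y165.53
G1 X51.85 Y157.78
G1 X59.60 Y154.57
G1 X67.35 Y157.78
G1 X70.56 Y165.53
M5
G0 X65.58 Y127.39
M3 S929
G1 X39.19 Y113.96 F975
G1 X12.23 Y126.22
G1 X5.01 Y154.94
G1 X22.96 Y178.50
G1 X52.57 Y179.15
G1 X71.54 Y156.40
G1 X65.58 Y127.39
M5
G0 X22.05 Y152.59
M3 S929
G1 X39.45 Y152.59 F975
G1 X39.45 Y130.35
G1 X22.05 Y130.35
G1 X22.05 Y152.59
M5
G0 X19.66 Y189.54
M3 S606
G1 X34.08 Y189.54 F1510
G1 X34.08 Y123.14
G1 X19.66 Y123.14
G1 X19.66 Y189.54
M5
G0 X33.15 Y56.43
M3 S606
G1 X31.69 Y59.94 F1510
G1 X28.18 Y61.40
G1 X24.67 Y59.94
G1 X23.21 Y56.43
G1 X24.67 Y52.92
G1 X28.18 Y51.46
G1 X31.69 Y52.92
G1 X33.15 Y56.43
M5

Since the viewBox matches the mm dimensions, user units are millimetres directly. The only transform is the Y-flip y_m = 204.18 − y_svg.

Shape 1 is a regular polygon drawn with `<polygon>`. Its stroke #ff0000 means cut at S929, F975. After flipping Y the toolpath is (64.77,40.98) → (78.33,36.81) → (67.95,27.15) → (64.77,40.98), returning to the start.

Shape 2 is a regular polygon drawn with `<polygon>`. Its stroke #ff0000 means cut at S929, F975. After flipping Y the toolpath is (79.22,160.98) → (67.15,162.09) → (68.26,174.16) → (80.33,173.05) → (79.22,160.98), returning to the start.

Shape 3 is a circle drawn with `<circle>`. Its stroke #ff0000 means cut at S929, F975. After flipping Y the toolpath is (70.56,165.53) → (67.35,173.28) → (59.60,176.49) → (51.85,173.28) → (48.64,165.53) → (51.85,157.78) → (59.60,154.57) → (67.35,157.78) → (70.56,165.53), returning to the start.

Shape 4 is a regular polygon drawn with `<polygon>`. Its stroke #ff0000 means cut at S929, F975. After flipping Y the toolpath is (65.58,127.39) → (39.19,113.96) → (12.23,126.22) → (5.01,154.94) → (22.96,178.50) → (52.57,179.15) → (71.54,156.40) → (65.58,127.39), returning to the start.

Shape 5 is a rectangle drawn with `<path>`. Its stroke #ff0000 means cut at S929, F975. After flipping Y the toolpath is (22.05,152.59) → (39.45,152.59) → (39.45,130.35) → (22.05,130.35) → (22.05,152.59), returning to the start.

Shape 6 is a rectangle drawn with `<rect>`. Its stroke #0000ff means score at S606, F1510. After flipping Y the toolpath is (19.66,189.54) → (34.08,189.54) → (34.08,123.14) → (19.66,123.14) → (19.66,189.54), returning to the start.

Shape 7 is a circle drawn with `<circle>`. Its stroke #0000ff means score at S606, F1510. After flipping Y the toolpath is (33.15,56.43) → (31.69,59.94) → (28.18,61.40) → (24.67,59.94) → (23.21,56.43) → (24.67,52.92) → (28.18,51.46) → (31.69,52.92) → (33.15,56.43), returning to the start.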